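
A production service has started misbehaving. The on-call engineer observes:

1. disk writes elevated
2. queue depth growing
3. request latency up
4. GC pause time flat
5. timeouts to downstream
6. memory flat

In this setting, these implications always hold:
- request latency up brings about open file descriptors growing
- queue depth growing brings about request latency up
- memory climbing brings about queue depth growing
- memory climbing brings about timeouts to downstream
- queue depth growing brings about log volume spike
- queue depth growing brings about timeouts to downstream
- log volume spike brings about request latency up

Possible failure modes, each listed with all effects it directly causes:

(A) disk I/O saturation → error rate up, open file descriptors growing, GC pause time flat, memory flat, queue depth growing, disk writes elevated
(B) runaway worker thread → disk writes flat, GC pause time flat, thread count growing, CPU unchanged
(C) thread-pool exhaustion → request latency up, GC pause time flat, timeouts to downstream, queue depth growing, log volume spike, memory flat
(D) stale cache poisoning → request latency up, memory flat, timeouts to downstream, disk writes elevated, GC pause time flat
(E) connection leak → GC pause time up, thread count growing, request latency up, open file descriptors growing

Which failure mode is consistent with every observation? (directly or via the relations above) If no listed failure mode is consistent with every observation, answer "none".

A

Testing each hypothesis:
(A) disk I/O saturation — disk writes elevated yes; queue depth growing yes; request latency up yes (via queue depth growing → request latency up); GC pause time flat yes; timeouts to downstream yes (via queue depth growing → timeouts to downstream); memory flat yes
(B) runaway worker thread — disk writes elevated NO; queue depth growing NO; request latency up NO; GC pause time flat yes; timeouts to downstream NO; memory flat NO
(C) thread-pool exhaustion — does not account for disk writes elevated
(D) stale cache poisoning — disk writes elevated yes; queue depth growing NO; request latency up yes; GC pause time flat yes; timeouts to downstream yes; memory flat yes
(E) connection leak — disk writes elevated NO; queue depth growing NO; request latency up yes; GC pause time flat NO; timeouts to downstream NO; memory flat NO
(A) is the only candidate with no mismatches.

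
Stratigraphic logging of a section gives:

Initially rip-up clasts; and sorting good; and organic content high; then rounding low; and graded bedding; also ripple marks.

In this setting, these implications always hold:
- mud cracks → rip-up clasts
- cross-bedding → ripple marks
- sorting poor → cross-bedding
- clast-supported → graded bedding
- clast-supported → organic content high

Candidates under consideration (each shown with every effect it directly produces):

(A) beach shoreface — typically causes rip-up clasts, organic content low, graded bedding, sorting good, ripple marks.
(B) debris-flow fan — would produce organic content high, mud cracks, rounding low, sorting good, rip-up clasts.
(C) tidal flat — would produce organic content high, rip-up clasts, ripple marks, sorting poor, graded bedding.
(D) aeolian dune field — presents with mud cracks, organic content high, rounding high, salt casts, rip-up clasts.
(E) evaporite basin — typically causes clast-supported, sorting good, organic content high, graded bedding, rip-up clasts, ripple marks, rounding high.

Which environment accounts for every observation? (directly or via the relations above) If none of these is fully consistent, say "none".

none

For each candidate, compare predicted effects to what was observed:
(A) beach shoreface — fails on organic content high, rounding low (predicts organic content low, not organic content high)
(B) debris-flow fan — does not account for graded bedding, ripple marks
(C) tidal flat — rip-up clasts yes; sorting good NO; organic content high yes; rounding low NO; graded bedding yes; ripple marks yes
(D) aeolian dune field — fails on sorting good, rounding low, graded bedding, ripple marks (predicts rounding high, not rounding low)
(E) evaporite basin — fails on rounding low (predicts rounding high, not rounding low)
No candidate is consistent with all observations.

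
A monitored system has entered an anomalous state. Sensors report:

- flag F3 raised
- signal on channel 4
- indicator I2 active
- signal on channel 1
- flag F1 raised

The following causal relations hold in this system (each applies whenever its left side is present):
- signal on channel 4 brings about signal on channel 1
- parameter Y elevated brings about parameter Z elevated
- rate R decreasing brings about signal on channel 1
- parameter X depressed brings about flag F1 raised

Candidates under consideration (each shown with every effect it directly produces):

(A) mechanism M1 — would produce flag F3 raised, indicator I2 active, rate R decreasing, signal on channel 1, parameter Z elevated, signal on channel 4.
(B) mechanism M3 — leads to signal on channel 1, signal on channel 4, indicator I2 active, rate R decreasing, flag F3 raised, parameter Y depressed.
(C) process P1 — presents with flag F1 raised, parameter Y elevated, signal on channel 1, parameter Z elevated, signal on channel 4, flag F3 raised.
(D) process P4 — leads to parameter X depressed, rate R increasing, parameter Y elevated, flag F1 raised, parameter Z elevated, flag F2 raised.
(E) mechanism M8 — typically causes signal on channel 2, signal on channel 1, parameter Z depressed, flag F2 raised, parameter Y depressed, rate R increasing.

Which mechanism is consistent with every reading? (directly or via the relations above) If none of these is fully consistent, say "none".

none

Testing each hypothesis:
(A) mechanism M1 — does not account for flag F1 raised
(B) mechanism M3 — does not account for flag F1 raised
(C) process P1 — does not account for indicator I2 active
(D) process P4 — flag F3 raised miss; signal on channel 4 miss; indicator I2 active miss; signal on channel 1 miss; flag F1 raised match
(E) mechanism M8 — does not account for flag F3 raised, signal on channel 4, indicator I2 active, flag F1 raised
No candidate is consistent with all observations.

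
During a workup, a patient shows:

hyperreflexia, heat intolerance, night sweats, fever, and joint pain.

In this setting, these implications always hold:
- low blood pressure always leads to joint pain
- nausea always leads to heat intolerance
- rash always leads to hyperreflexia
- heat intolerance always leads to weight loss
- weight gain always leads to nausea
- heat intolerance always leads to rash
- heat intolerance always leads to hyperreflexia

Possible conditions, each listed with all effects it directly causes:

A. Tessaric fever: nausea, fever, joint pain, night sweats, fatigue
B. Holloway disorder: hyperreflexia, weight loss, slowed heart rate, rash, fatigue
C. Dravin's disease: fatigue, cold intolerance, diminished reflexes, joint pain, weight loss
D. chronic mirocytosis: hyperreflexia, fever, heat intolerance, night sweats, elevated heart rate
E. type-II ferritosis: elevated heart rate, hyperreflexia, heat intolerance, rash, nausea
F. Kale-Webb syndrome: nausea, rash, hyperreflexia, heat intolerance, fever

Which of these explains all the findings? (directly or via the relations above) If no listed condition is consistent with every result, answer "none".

For each candidate, compare predicted effects to what was observed:
(A) Tessaric fever — hyperreflexia match (through nausea → heat intolerance → hyperreflexia); heat intolerance match (through nausea → heat intolerance); night sweats match; fever match; joint pain match
(B) Holloway disorder — hyperreflexia match; heat intolerance miss; night sweats miss; fever miss; joint pain miss
(C) Dravin's disease — fails on hyperreflexia, heat intolerance, night sweats, fever (predicts diminished reflexes, not hyperreflexia; predicts cold intolerance, not heat intolerance)
(D) chronic mirocytosis — hyperreflexia match; heat intolerance match; night sweats match; fever match; joint pain miss
(E) type-II ferritosis — hyperreflexia match; heat intolerance match; night sweats miss; fever miss; joint pain miss
(F) Kale-Webb syndrome — hyperreflexia match; heat intolerance match; night sweats miss; fever match; joint pain miss
(A) is the only candidate with no mismatches.

A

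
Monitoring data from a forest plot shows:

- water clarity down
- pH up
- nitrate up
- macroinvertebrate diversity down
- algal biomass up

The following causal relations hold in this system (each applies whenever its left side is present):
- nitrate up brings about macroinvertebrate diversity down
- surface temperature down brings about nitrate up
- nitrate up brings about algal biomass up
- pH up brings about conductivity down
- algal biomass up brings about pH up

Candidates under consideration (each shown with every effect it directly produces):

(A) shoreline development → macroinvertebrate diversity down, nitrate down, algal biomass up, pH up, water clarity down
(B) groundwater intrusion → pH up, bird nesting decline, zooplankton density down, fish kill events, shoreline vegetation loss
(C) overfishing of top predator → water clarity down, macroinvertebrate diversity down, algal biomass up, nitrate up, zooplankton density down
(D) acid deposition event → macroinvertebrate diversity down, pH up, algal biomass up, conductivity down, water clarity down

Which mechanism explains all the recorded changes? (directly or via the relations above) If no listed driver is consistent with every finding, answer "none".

Per-candidate check:
(A) shoreline development — fails on nitrate up (predicts nitrate down, not nitrate up)
(B) groundwater intrusion — water clarity down NO; pH up yes; nitrate up NO; macroinvertebrate diversity down NO; algal biomass up NO
(C) overfishing of top predator — water clarity down yes; pH up yes (via algal biomass up → pH up); nitrate up yes; macroinvertebrate diversity down yes; algal biomass up yes
(D) acid deposition event — water clarity down yes; pH up yes; nitrate up NO; macroinvertebrate diversity down yes; algal biomass up yes
(C) alone accounts for all the evidence.

C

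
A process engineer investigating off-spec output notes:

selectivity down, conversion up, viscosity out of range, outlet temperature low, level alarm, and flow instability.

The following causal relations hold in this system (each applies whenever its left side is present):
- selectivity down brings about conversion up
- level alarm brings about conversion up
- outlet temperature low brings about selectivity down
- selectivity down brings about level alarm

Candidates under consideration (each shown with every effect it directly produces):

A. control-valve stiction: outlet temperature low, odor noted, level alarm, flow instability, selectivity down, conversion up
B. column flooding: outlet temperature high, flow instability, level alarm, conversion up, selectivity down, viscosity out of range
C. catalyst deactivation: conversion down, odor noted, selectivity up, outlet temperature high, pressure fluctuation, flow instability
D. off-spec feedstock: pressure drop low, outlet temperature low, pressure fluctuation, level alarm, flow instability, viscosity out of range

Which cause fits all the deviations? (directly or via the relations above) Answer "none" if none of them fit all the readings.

Per-candidate check:
(A) control-valve stiction — selectivity down yes; conversion up yes; viscosity out of range NO; outlet temperature low yes; level alarm yes; flow instability yes
(B) column flooding — fails on outlet temperature low (predicts outlet temperature high, not outlet temperature low)
(C) catalyst deactivation — selectivity down NO; conversion up NO; viscosity out of range NO; outlet temperature low NO; level alarm NO; flow instability yes
(D) off-spec feedstock — selectivity down yes (through outlet temperature low → selectivity down); conversion up yes (through level alarm → conversion up); viscosity out of range yes; outlet temperature low yes; level alarm yes; flow instability yes
Only (D) is consistent with every observation.

D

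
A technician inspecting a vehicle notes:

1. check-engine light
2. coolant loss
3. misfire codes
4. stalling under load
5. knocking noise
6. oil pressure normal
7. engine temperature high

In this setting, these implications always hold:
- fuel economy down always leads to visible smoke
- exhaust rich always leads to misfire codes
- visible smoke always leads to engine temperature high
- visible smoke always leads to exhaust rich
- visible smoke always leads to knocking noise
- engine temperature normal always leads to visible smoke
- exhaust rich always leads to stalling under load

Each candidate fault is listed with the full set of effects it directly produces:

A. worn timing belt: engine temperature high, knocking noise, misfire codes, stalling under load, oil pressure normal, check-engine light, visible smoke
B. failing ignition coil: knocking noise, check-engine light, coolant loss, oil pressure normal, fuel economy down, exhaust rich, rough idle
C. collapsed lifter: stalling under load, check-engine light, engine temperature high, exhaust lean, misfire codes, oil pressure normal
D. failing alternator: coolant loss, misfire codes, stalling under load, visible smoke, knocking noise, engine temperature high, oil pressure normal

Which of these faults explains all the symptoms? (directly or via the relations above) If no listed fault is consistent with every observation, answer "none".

B

Per-candidate check:
(A) worn timing belt — check-engine light ✓; coolant loss ✗; misfire codes ✓; stalling under load ✓; knocking noise ✓; oil pressure normal ✓; engine temperature high ✓
(B) failing ignition coil — check-engine light ✓; coolant loss ✓; misfire codes ✓ (by exhaust rich → misfire codes); stalling under load ✓ (by exhaust rich → stalling under load); knocking noise ✓; oil pressure normal ✓; engine temperature high ✓ (by fuel economy down → visible smoke → engine temperature high)
(C) collapsed lifter — check-engine light ✓; coolant loss ✗; misfire codes ✓; stalling under load ✓; knocking noise ✗; oil pressure normal ✓; engine temperature high ✓
(D) failing alternator — check-engine light ✗; coolant loss ✓; misfire codes ✓; stalling under load ✓; knocking noise ✓; oil pressure normal ✓; engine temperature high ✓
(B) alone accounts for all the evidence.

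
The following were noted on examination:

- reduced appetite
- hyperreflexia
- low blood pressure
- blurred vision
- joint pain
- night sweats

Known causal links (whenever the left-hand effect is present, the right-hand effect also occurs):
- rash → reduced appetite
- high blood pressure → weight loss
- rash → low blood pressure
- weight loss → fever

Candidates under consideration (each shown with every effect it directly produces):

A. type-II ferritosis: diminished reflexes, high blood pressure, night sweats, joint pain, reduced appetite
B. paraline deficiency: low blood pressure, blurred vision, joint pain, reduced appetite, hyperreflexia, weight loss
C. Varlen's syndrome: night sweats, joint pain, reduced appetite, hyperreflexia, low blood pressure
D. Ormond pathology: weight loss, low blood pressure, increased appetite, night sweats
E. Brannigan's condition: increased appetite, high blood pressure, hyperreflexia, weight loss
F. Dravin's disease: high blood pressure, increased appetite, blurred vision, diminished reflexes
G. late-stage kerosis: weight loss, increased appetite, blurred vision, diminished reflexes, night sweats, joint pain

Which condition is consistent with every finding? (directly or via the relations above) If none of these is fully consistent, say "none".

none

Checking each candidate against the observations:
(A) type-II ferritosis — reduced appetite yes; hyperreflexia NO; low blood pressure NO; blurred vision NO; joint pain yes; night sweats yes
(B) paraline deficiency — does not account for night sweats
(C) Varlen's syndrome — does not account for blurred vision
(D) Ormond pathology — reduced appetite NO; hyperreflexia NO; low blood pressure yes; blurred vision NO; joint pain NO; night sweats yes
(E) Brannigan's condition — reduced appetite NO; hyperreflexia yes; low blood pressure NO; blurred vision NO; joint pain NO; night sweats NO
(F) Dravin's disease — fails on reduced appetite, hyperreflexia, low blood pressure, joint pain, night sweats (predicts increased appetite, not reduced appetite; predicts diminished reflexes, not hyperreflexia; predicts high blood pressure, not low blood pressure)
(G) late-stage kerosis — reduced appetite NO; hyperreflexia NO; low blood pressure NO; blurred vision yes; joint pain yes; night sweats yes
Every candidate fails on at least one observation.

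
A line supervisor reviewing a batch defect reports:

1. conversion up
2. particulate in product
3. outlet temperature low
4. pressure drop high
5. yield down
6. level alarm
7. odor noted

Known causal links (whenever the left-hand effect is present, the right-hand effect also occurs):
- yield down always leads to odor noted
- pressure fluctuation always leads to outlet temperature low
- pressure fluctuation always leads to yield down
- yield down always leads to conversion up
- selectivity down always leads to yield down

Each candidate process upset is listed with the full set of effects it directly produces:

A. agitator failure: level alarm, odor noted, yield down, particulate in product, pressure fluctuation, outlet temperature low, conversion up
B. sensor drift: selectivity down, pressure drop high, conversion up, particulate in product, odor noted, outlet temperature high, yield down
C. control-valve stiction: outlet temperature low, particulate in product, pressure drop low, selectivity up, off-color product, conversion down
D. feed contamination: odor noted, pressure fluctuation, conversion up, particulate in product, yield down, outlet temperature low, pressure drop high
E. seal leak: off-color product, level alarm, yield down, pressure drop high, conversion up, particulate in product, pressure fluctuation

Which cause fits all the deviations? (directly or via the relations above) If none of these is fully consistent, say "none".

E

For each candidate, compare predicted effects to what was observed:
(A) agitator failure — conversion up match; particulate in product match; outlet temperature low match; pressure drop high miss; yield down match; level alarm match; odor noted match
(B) sensor drift — fails on outlet temperature low, level alarm (predicts outlet temperature high, not outlet temperature low)
(C) control-valve stiction — fails on conversion up, pressure drop high, yield down, level alarm, odor noted (predicts conversion down, not conversion up; predicts pressure drop low, not pressure drop high)
(D) feed contamination — conversion up match; particulate in product match; outlet temperature low match; pressure drop high match; yield down match; level alarm miss; odor noted match
(E) seal leak — accounts for every observation (outlet temperature low via pressure fluctuation → outlet temperature low)
(E) alone accounts for all the evidence.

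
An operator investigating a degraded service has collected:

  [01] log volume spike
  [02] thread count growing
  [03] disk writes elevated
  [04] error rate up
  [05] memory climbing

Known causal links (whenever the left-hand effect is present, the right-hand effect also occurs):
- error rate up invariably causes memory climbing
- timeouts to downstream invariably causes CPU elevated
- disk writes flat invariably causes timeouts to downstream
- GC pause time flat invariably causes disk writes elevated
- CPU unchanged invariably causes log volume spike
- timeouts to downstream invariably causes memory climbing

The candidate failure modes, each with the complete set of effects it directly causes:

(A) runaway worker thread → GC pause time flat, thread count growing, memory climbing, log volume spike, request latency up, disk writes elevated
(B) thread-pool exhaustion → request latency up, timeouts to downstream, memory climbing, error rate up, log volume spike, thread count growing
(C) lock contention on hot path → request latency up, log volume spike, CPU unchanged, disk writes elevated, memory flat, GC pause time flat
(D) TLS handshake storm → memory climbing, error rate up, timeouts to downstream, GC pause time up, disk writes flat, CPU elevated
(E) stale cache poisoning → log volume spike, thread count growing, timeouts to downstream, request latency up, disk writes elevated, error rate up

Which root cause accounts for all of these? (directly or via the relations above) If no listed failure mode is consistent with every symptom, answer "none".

E

Testing each hypothesis:
(A) runaway worker thread — does not account for error rate up
(B) thread-pool exhaustion — log volume spike ✓; thread count growing ✓; disk writes elevated ✗; error rate up ✓; memory climbing ✓
(C) lock contention on hot path — log volume spike ✓; thread count growing ✗; disk writes elevated ✓; error rate up ✗; memory climbing ✗
(D) TLS handshake storm — log volume spike ✗; thread count growing ✗; disk writes elevated ✗; error rate up ✓; memory climbing ✓
(E) stale cache poisoning — accounts for every observation (memory climbing by error rate up → memory climbing)
(E) alone accounts for all the evidence.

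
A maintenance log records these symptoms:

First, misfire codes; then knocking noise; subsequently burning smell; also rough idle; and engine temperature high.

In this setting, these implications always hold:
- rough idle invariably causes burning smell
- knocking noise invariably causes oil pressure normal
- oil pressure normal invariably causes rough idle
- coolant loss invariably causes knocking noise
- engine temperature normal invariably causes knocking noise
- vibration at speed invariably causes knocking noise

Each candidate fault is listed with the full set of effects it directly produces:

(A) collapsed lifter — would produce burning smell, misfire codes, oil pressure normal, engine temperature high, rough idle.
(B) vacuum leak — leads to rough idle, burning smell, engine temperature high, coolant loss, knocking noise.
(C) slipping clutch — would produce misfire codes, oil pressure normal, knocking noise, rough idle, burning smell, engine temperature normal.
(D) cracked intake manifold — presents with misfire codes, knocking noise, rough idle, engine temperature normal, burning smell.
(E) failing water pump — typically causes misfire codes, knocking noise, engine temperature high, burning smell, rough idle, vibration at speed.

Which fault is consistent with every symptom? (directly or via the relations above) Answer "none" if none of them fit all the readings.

E

Testing each hypothesis:
(A) collapsed lifter — misfire codes ✓; knocking noise ✗; burning smell ✓; rough idle ✓; engine temperature high ✓
(B) vacuum leak — does not account for misfire codes
(C) slipping clutch — fails on engine temperature high (predicts engine temperature normal, not engine temperature high)
(D) cracked intake manifold — misfire codes ✓; knocking noise ✓; burning smell ✓; rough idle ✓; engine temperature high ✗
(E) failing water pump — accounts for every observation
Only (E) is consistent with every observation.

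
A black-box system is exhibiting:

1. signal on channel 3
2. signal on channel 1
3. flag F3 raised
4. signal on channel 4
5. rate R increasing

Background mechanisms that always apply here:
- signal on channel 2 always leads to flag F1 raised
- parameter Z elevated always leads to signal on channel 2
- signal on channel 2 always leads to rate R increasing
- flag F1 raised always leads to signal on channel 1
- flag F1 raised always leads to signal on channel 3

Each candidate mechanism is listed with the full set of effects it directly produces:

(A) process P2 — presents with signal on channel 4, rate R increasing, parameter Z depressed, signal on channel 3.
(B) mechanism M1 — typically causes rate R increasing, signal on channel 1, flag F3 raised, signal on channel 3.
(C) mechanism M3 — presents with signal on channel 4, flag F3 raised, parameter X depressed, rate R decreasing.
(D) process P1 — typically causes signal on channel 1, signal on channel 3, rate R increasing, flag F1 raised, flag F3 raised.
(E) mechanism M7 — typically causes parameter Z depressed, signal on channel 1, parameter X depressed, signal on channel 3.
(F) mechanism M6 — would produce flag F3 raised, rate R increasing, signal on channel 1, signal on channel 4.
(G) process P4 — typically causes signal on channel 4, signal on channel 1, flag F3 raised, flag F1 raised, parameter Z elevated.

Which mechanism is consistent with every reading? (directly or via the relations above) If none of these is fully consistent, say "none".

G

Checking each candidate against the observations:
(A) process P2 — signal on channel 3 ✓; signal on channel 1 ✗; flag F3 raised ✗; signal on channel 4 ✓; rate R increasing ✓
(B) mechanism M1 — does not account for signal on channel 4
(C) mechanism M3 — signal on channel 3 ✗; signal on channel 1 ✗; flag F3 raised ✓; signal on channel 4 ✓; rate R increasing ✗
(D) process P1 — signal on channel 3 ✓; signal on channel 1 ✓; flag F3 raised ✓; signal on channel 4 ✗; rate R increasing ✓
(E) mechanism M7 — signal on channel 3 ✓; signal on channel 1 ✓; flag F3 raised ✗; signal on channel 4 ✗; rate R increasing ✗
(F) mechanism M6 — does not account for signal on channel 3
(G) process P4 — accounts for every observation (signal on channel 3 via flag F1 raised → signal on channel 3)
Only (G) is consistent with every observation.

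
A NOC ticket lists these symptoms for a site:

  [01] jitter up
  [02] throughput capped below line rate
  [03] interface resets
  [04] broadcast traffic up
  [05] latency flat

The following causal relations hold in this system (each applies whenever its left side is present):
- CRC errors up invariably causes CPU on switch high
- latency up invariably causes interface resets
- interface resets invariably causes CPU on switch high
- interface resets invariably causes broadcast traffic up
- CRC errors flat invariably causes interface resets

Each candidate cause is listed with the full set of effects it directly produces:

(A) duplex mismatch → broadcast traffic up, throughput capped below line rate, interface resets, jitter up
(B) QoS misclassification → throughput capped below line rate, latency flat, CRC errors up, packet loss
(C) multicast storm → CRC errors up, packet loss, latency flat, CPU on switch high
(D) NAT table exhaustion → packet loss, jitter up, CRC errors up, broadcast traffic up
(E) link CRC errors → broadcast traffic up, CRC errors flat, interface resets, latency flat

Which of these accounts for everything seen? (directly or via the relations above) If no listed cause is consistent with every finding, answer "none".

none

For each candidate, compare predicted effects to what was observed:
(A) duplex mismatch — jitter up +; throughput capped below line rate +; interface resets +; broadcast traffic up +; latency flat -
(B) QoS misclassification — jitter up -; throughput capped below line rate +; interface resets -; broadcast traffic up -; latency flat +
(C) multicast storm — jitter up -; throughput capped below line rate -; interface resets -; broadcast traffic up -; latency flat +
(D) NAT table exhaustion — does not account for throughput capped below line rate, interface resets, latency flat
(E) link CRC errors — does not account for jitter up, throughput capped below line rate
No candidate is consistent with all observations.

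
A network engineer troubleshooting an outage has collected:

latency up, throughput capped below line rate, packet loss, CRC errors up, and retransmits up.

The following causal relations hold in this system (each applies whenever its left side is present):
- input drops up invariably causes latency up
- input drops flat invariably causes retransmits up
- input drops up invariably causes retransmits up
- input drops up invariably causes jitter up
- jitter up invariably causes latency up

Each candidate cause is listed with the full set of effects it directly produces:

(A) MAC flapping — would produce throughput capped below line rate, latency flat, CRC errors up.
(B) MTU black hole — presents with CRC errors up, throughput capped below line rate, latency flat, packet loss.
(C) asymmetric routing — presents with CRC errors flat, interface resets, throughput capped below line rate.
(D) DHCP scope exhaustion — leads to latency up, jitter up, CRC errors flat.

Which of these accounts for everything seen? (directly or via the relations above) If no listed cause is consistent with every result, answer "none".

For each candidate, compare predicted effects to what was observed:
(A) MAC flapping — latency up ✗; throughput capped below line rate ✓; packet loss ✗; CRC errors up ✓; retransmits up ✗
(B) MTU black hole — latency up ✗; throughput capped below line rate ✓; packet loss ✓; CRC errors up ✓; retransmits up ✗
(C) asymmetric routing — latency up ✗; throughput capped below line rate ✓; packet loss ✗; CRC errors up ✗; retransmits up ✗
(D) DHCP scope exhaustion — latency up ✓; throughput capped below line rate ✗; packet loss ✗; CRC errors up ✗; retransmits up ✗
Every candidate fails on at least one observation.

none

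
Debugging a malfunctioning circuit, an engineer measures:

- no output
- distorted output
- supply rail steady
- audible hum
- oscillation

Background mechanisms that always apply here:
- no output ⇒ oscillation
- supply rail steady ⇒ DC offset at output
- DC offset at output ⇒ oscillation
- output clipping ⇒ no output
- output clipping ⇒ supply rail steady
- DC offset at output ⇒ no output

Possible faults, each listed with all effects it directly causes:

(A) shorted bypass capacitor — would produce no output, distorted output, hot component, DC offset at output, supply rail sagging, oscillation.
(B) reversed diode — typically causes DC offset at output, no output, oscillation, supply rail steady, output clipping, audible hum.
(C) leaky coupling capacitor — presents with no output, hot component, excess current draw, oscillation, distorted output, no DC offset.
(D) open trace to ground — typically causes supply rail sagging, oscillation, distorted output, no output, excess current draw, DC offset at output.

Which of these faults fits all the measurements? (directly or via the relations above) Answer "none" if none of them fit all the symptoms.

none

Testing each hypothesis:
(A) shorted bypass capacitor — no output +; distorted output +; supply rail steady -; audible hum -; oscillation +
(B) reversed diode — no output +; distorted output -; supply rail steady +; audible hum +; oscillation +
(C) leaky coupling capacitor — no output +; distorted output +; supply rail steady -; audible hum -; oscillation +
(D) open trace to ground — fails on supply rail steady, audible hum (predicts supply rail sagging, not supply rail steady)
Every candidate fails on at least one observation.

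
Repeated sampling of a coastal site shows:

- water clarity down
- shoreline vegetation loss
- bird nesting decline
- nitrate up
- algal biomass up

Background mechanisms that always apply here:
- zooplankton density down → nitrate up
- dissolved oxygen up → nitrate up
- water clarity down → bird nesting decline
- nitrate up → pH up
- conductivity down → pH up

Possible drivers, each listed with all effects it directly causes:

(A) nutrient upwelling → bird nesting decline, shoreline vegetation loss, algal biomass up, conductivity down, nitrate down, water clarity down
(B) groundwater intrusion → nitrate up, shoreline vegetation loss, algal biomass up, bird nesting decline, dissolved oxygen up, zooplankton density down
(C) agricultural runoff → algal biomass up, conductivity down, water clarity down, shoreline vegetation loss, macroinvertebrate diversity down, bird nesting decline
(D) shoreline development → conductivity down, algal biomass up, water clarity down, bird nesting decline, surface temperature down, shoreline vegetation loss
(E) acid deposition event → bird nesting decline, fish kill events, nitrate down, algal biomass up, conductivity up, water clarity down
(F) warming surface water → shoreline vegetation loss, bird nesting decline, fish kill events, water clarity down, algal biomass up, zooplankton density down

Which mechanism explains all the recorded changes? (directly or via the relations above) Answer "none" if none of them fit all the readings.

F

Per-candidate check:
(A) nutrient upwelling — fails on nitrate up (predicts nitrate down, not nitrate up)
(B) groundwater intrusion — does not account for water clarity down
(C) agricultural runoff — does not account for nitrate up
(D) shoreline development — water clarity down yes; shoreline vegetation loss yes; bird nesting decline yes; nitrate up NO; algal biomass up yes
(E) acid deposition event — fails on shoreline vegetation loss, nitrate up (predicts nitrate down, not nitrate up)
(F) warming surface water — water clarity down yes; shoreline vegetation loss yes; bird nesting decline yes; nitrate up yes (through zooplankton density down → nitrate up); algal biomass up yes
(F) is the only candidate with no mismatches.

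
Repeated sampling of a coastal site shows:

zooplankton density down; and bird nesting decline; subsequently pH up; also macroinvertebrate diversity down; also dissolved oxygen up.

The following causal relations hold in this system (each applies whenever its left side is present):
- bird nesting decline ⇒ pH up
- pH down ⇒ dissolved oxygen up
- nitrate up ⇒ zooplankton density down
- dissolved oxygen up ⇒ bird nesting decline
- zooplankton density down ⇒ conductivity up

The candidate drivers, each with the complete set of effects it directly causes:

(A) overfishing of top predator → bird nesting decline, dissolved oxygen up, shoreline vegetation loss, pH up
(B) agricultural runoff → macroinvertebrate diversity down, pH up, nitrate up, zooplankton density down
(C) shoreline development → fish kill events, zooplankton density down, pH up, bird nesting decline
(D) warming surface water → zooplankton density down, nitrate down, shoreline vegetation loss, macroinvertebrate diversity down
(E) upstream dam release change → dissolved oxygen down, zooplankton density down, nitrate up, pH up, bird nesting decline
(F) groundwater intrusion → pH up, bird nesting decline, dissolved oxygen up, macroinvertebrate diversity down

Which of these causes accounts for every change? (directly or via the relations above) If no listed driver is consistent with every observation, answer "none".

none

Checking each candidate against the observations:
(A) overfishing of top predator — zooplankton density down NO; bird nesting decline yes; pH up yes; macroinvertebrate diversity down NO; dissolved oxygen up yes
(B) agricultural runoff — does not account for bird nesting decline, dissolved oxygen up
(C) shoreline development — zooplankton density down yes; bird nesting decline yes; pH up yes; macroinvertebrate diversity down NO; dissolved oxygen up NO
(D) warming surface water — does not account for bird nesting decline, pH up, dissolved oxygen up
(E) upstream dam release change — zooplankton density down yes; bird nesting decline yes; pH up yes; macroinvertebrate diversity down NO; dissolved oxygen up NO
(F) groundwater intrusion — zooplankton density down NO; bird nesting decline yes; pH up yes; macroinvertebrate diversity down yes; dissolved oxygen up yes
Every candidate fails on at least one observation.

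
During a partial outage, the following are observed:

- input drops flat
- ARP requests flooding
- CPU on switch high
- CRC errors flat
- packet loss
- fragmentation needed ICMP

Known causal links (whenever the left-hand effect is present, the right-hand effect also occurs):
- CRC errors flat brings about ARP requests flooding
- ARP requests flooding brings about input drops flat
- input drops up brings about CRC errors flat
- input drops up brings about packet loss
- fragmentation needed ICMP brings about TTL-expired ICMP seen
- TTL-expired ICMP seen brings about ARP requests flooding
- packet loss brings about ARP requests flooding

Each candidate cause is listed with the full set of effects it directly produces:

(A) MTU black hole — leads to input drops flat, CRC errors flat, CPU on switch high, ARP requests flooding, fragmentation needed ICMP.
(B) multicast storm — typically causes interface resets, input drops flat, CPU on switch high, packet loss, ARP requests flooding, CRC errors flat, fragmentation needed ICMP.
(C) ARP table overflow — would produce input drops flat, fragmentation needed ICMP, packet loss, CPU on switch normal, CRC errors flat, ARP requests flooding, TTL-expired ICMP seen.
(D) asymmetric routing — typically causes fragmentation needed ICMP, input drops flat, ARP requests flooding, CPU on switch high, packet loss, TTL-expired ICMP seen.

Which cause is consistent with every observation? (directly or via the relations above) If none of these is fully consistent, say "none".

Checking each candidate against the observations:
(A) MTU black hole — does not account for packet loss
(B) multicast storm — input drops flat +; ARP requests flooding +; CPU on switch high +; CRC errors flat +; packet loss +; fragmentation needed ICMP +
(C) ARP table overflow — input drops flat +; ARP requests flooding +; CPU on switch high -; CRC errors flat +; packet loss +; fragmentation needed ICMP +
(D) asymmetric routing — does not account for CRC errors flat
(B) is the only candidate with no mismatches.

B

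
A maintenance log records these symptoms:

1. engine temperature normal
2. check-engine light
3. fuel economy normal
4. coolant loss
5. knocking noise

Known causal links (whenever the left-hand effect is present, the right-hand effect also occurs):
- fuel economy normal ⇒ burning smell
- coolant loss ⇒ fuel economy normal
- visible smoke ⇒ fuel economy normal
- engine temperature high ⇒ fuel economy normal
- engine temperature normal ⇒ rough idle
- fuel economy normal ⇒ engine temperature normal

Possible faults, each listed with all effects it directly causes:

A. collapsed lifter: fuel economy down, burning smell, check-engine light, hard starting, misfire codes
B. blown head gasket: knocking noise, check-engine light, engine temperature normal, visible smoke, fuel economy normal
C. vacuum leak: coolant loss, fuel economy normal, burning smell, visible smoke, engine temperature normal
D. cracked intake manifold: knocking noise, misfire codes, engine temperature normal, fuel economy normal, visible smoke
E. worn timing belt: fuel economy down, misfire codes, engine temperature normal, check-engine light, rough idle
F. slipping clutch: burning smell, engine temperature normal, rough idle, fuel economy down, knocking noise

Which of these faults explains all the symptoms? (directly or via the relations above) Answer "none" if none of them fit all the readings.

none

Per-candidate check:
(A) collapsed lifter — fails on engine temperature normal, fuel economy normal, coolant loss, knocking noise (predicts fuel economy down, not fuel economy normal)
(B) blown head gasket — engine temperature normal +; check-engine light +; fuel economy normal +; coolant loss -; knocking noise +
(C) vacuum leak — does not account for check-engine light, knocking noise
(D) cracked intake manifold — does not account for check-engine light, coolant loss
(E) worn timing belt — engine temperature normal +; check-engine light +; fuel economy normal -; coolant loss -; knocking noise -
(F) slipping clutch — fails on check-engine light, fuel economy normal, coolant loss (predicts fuel economy down, not fuel economy normal)
Every candidate fails on at least one observation.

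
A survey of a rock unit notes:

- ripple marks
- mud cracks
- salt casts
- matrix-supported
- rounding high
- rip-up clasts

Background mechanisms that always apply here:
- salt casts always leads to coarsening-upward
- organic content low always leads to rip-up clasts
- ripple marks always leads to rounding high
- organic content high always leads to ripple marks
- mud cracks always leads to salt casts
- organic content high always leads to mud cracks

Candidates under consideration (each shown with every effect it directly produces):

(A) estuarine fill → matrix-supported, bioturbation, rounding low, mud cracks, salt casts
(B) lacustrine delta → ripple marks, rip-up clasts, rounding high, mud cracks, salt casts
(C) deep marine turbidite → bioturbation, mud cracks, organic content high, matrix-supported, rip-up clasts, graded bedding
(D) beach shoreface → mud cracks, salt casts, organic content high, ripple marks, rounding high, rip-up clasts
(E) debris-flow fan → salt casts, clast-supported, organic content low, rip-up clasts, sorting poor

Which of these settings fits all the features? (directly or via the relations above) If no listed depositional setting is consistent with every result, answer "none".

C

Checking each candidate against the observations:
(A) estuarine fill — ripple marks -; mud cracks +; salt casts +; matrix-supported +; rounding high -; rip-up clasts -
(B) lacustrine delta — ripple marks +; mud cracks +; salt casts +; matrix-supported -; rounding high +; rip-up clasts +
(C) deep marine turbidite — accounts for every observation (ripple marks via organic content high → ripple marks)
(D) beach shoreface — does not account for matrix-supported
(E) debris-flow fan — fails on ripple marks, mud cracks, matrix-supported, rounding high (predicts clast-supported, not matrix-supported)
(C) alone accounts for all the evidence.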